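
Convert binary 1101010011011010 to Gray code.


Binary: 1101010011011010
Gray code: G = B XOR (B >> 1)
B >> 1 = 0110101001101101
1101010011011010 XOR 0110101001101101:
  1 XOR 0 = 1
  1 XOR 1 = 0
  0 XOR 1 = 1
  1 XOR 0 = 1
  0 XOR 1 = 1
  1 XOR 0 = 1
  0 XOR 1 = 1
  0 XOR 0 = 0
  1 XOR 0 = 1
  1 XOR 1 = 0
  0 XOR 1 = 1
  1 XOR 0 = 1
  1 XOR 1 = 0
  0 XOR 1 = 1
  1 XOR 0 = 1
  0 XOR 1 = 1
= 1011111010110111


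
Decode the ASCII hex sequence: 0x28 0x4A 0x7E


Codes (hex): 0x28 0x4A 0x7E
Per-code ASCII lookup:
  0x28 = 40  (special character) → '('
  0x4A = 74  (range 65-90: uppercase, 74 - 65 = 9) → 'J'
  0x7E = 126  (special character) → '~'
= '(J~'


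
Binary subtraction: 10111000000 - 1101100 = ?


Align and subtract column by column (LSB to MSB, borrowing when needed):
  10111000000
- 00001101100
  -----------
  col 0: (0 - 0 borrow-in) - 0 → 0 - 0 = 0, borrow out 0
  col 1: (0 - 0 borrow-in) - 0 → 0 - 0 = 0, borrow out 0
  col 2: (0 - 0 borrow-in) - 1 → borrow from next column: (0+2) - 1 = 1, borrow out 1
  col 3: (0 - 1 borrow-in) - 1 → borrow from next column: (-1+2) - 1 = 0, borrow out 1
  col 4: (0 - 1 borrow-in) - 0 → borrow from next column: (-1+2) - 0 = 1, borrow out 1
  col 5: (0 - 1 borrow-in) - 1 → borrow from next column: (-1+2) - 1 = 0, borrow out 1
  col 6: (1 - 1 borrow-in) - 1 → borrow from next column: (0+2) - 1 = 1, borrow out 1
  col 7: (1 - 1 borrow-in) - 0 → 0 - 0 = 0, borrow out 0
  col 8: (1 - 0 borrow-in) - 0 → 1 - 0 = 1, borrow out 0
  col 9: (0 - 0 borrow-in) - 0 → 0 - 0 = 0, borrow out 0
  col 10: (1 - 0 borrow-in) - 0 → 1 - 0 = 1, borrow out 0
Reading bits MSB→LSB: 10101010100
Strip leading zeros: 10101010100
= 10101010100


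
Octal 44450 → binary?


Each octal digit → 3 binary bits:
  4 = 100
  4 = 100
  4 = 100
  5 = 101
  0 = 000
Concatenate: 100 100 100 101 000
= 100100100101000


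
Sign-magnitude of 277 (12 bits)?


Sign bit: 0 (positive)
Magnitude: 277 = 00100010101
= 000100010101


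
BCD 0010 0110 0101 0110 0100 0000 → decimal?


Each 4-bit group → digit:
  0010 → 2
  0110 → 6
  0101 → 5
  0110 → 6
  0100 → 4
  0000 → 0
= 265640


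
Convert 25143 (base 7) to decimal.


Positional values (base 7):
  3 × 7^0 = 3 × 1 = 3
  4 × 7^1 = 4 × 7 = 28
  1 × 7^2 = 1 × 49 = 49
  5 × 7^3 = 5 × 343 = 1715
  2 × 7^4 = 2 × 2401 = 4802
Sum = 3 + 28 + 49 + 1715 + 4802
= 6597


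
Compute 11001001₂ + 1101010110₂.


Align and add column by column (LSB to MSB, carry propagating):
  00011001001
+ 01101010110
  -----------
  col 0: 1 + 0 + 0 (carry in) = 1 → bit 1, carry out 0
  col 1: 0 + 1 + 0 (carry in) = 1 → bit 1, carry out 0
  col 2: 0 + 1 + 0 (carry in) = 1 → bit 1, carry out 0
  col 3: 1 + 0 + 0 (carry in) = 1 → bit 1, carry out 0
  col 4: 0 + 1 + 0 (carry in) = 1 → bit 1, carry out 0
  col 5: 0 + 0 + 0 (carry in) = 0 → bit 0, carry out 0
  col 6: 1 + 1 + 0 (carry in) = 2 → bit 0, carry out 1
  col 7: 1 + 0 + 1 (carry in) = 2 → bit 0, carry out 1
  col 8: 0 + 1 + 1 (carry in) = 2 → bit 0, carry out 1
  col 9: 0 + 1 + 1 (carry in) = 2 → bit 0, carry out 1
  col 10: 0 + 0 + 1 (carry in) = 1 → bit 1, carry out 0
Reading bits MSB→LSB: 10000011111
Strip leading zeros: 10000011111
= 10000011111


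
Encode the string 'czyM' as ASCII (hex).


String: 'czyM'  (4 characters)
Per-character ASCII lookup:
  'c': lowercase starts at 97: 'c' = 97 + 2 = 99 → 0x63
  'z': lowercase starts at 97: 'z' = 97 + 25 = 122 → 0x7A
  'y': lowercase starts at 97: 'y' = 97 + 24 = 121 → 0x79
  'M': uppercase starts at 65: 'M' = 65 + 12 = 77 → 0x4D
= 0x63 0x7A 0x79 0x4D


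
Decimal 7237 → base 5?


Divide by 5 repeatedly:
7237 ÷ 5 = 1447 remainder 2
1447 ÷ 5 = 289 remainder 2
289 ÷ 5 = 57 remainder 4
57 ÷ 5 = 11 remainder 2
11 ÷ 5 = 2 remainder 1
2 ÷ 5 = 0 remainder 2
Reading remainders bottom-up:
= 212422


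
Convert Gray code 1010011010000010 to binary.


Gray code: 1010011010000010
MSB stays the same: 1
Each subsequent bit = prev_binary XOR current_gray:
  B[1] = 1 XOR 0 = 1
  B[2] = 1 XOR 1 = 0
  B[3] = 0 XOR 0 = 0
  B[4] = 0 XOR 0 = 0
  B[5] = 0 XOR 1 = 1
  B[6] = 1 XOR 1 = 0
  B[7] = 0 XOR 0 = 0
  B[8] = 0 XOR 1 = 1
  B[9] = 1 XOR 0 = 1
  B[10] = 1 XOR 0 = 1
  B[11] = 1 XOR 0 = 1
  B[12] = 1 XOR 0 = 1
  B[13] = 1 XOR 0 = 1
  B[14] = 1 XOR 1 = 0
  B[15] = 0 XOR 0 = 0
= 1100010011111100 (50428 decimal)


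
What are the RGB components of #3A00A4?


Hex: #3A00A4
R = 3A₁₆ = 58
G = 00₁₆ = 0
B = A4₁₆ = 164
= RGB(58, 0, 164)


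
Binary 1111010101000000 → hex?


Group into 4-bit nibbles: 1111010101000000
  1111 = F
  0101 = 5
  0100 = 4
  0000 = 0
= 0xF540


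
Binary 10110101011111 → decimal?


Positional values:
Bit 0: 1 × 2^0 = 1
Bit 1: 1 × 2^1 = 2
Bit 2: 1 × 2^2 = 4
Bit 3: 1 × 2^3 = 8
Bit 4: 1 × 2^4 = 16
Bit 6: 1 × 2^6 = 64
Bit 8: 1 × 2^8 = 256
Bit 10: 1 × 2^10 = 1024
Bit 11: 1 × 2^11 = 2048
Bit 13: 1 × 2^13 = 8192
Sum = 1 + 2 + 4 + 8 + 16 + 64 + 256 + 1024 + 2048 + 8192
= 11615


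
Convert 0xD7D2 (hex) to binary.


Each hex digit → 4 binary bits:
  D = 1101
  7 = 0111
  D = 1101
  2 = 0010
Concatenate: 1101 0111 1101 0010
= 1101011111010010


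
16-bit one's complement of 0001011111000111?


Original: 0001011111000111
Invert all bits:
  bit 0: 0 → 1
  bit 1: 0 → 1
  bit 2: 0 → 1
  bit 3: 1 → 0
  bit 4: 0 → 1
  bit 5: 1 → 0
  bit 6: 1 → 0
  bit 7: 1 → 0
  bit 8: 1 → 0
  bit 9: 1 → 0
  bit 10: 0 → 1
  bit 11: 0 → 1
  bit 12: 0 → 1
  bit 13: 1 → 0
  bit 14: 1 → 0
  bit 15: 1 → 0
= 1110100000111000


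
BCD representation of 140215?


Each digit → 4-bit binary:
  1 → 0001
  4 → 0100
  0 → 0000
  2 → 0010
  1 → 0001
  5 → 0101
= 0001 0100 0000 0010 0001 0101


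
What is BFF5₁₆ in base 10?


Positional values:
Position 0: 5 × 16^0 = 5 × 1 = 5
Position 1: F × 16^1 = 15 × 16 = 240
Position 2: F × 16^2 = 15 × 256 = 3840
Position 3: B × 16^3 = 11 × 4096 = 45056
Sum = 5 + 240 + 3840 + 45056
= 49141


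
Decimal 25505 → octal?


Divide by 8 repeatedly:
25505 ÷ 8 = 3188 remainder 1
3188 ÷ 8 = 398 remainder 4
398 ÷ 8 = 49 remainder 6
49 ÷ 8 = 6 remainder 1
6 ÷ 8 = 0 remainder 6
Reading remainders bottom-up:
= 0o61641


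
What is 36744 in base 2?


Divide by 2 repeatedly:
36744 ÷ 2 = 18372 remainder 0
18372 ÷ 2 = 9186 remainder 0
9186 ÷ 2 = 4593 remainder 0
4593 ÷ 2 = 2296 remainder 1
2296 ÷ 2 = 1148 remainder 0
1148 ÷ 2 = 574 remainder 0
574 ÷ 2 = 287 remainder 0
287 ÷ 2 = 143 remainder 1
143 ÷ 2 = 71 remainder 1
71 ÷ 2 = 35 remainder 1
35 ÷ 2 = 17 remainder 1
17 ÷ 2 = 8 remainder 1
8 ÷ 2 = 4 remainder 0
4 ÷ 2 = 2 remainder 0
2 ÷ 2 = 1 remainder 0
1 ÷ 2 = 0 remainder 1
Reading remainders bottom-up:
= 1000111110001000


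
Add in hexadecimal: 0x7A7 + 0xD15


Align and add column by column (LSB to MSB, each column mod 16 with carry):
  07A7
+ 0D15
  ----
  col 0: 7(7) + 5(5) + 0 (carry in) = 12 → C(12), carry out 0
  col 1: A(10) + 1(1) + 0 (carry in) = 11 → B(11), carry out 0
  col 2: 7(7) + D(13) + 0 (carry in) = 20 → 4(4), carry out 1
  col 3: 0(0) + 0(0) + 1 (carry in) = 1 → 1(1), carry out 0
Reading digits MSB→LSB: 14BC
Strip leading zeros: 14BC
= 0x14BC


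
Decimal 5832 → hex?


Divide by 16 repeatedly:
5832 ÷ 16 = 364 remainder 8 (8)
364 ÷ 16 = 22 remainder 12 (C)
22 ÷ 16 = 1 remainder 6 (6)
1 ÷ 16 = 0 remainder 1 (1)
Reading remainders bottom-up:
= 0x16C8


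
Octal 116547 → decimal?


Positional values:
Position 0: 7 × 8^0 = 7
Position 1: 4 × 8^1 = 32
Position 2: 5 × 8^2 = 320
Position 3: 6 × 8^3 = 3072
Position 4: 1 × 8^4 = 4096
Position 5: 1 × 8^5 = 32768
Sum = 7 + 32 + 320 + 3072 + 4096 + 32768
= 40295


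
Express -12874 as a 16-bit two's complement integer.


Original: 0011001001001010
Step 1 - Invert all bits: 1100110110110101
Step 2 - Add 1: 1100110110110101 + 1
= 1100110110110110 (represents -12874)


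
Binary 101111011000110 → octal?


Group into 3-bit groups: 101111011000110
  101 = 5
  111 = 7
  011 = 3
  000 = 0
  110 = 6
= 0o57306


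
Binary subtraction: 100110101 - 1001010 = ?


Align and subtract column by column (LSB to MSB, borrowing when needed):
  100110101
- 001001010
  ---------
  col 0: (1 - 0 borrow-in) - 0 → 1 - 0 = 1, borrow out 0
  col 1: (0 - 0 borrow-in) - 1 → borrow from next column: (0+2) - 1 = 1, borrow out 1
  col 2: (1 - 1 borrow-in) - 0 → 0 - 0 = 0, borrow out 0
  col 3: (0 - 0 borrow-in) - 1 → borrow from next column: (0+2) - 1 = 1, borrow out 1
  col 4: (1 - 1 borrow-in) - 0 → 0 - 0 = 0, borrow out 0
  col 5: (1 - 0 borrow-in) - 0 → 1 - 0 = 1, borrow out 0
  col 6: (0 - 0 borrow-in) - 1 → borrow from next column: (0+2) - 1 = 1, borrow out 1
  col 7: (0 - 1 borrow-in) - 0 → borrow from next column: (-1+2) - 0 = 1, borrow out 1
  col 8: (1 - 1 borrow-in) - 0 → 0 - 0 = 0, borrow out 0
Reading bits MSB→LSB: 011101011
Strip leading zeros: 11101011
= 11101011


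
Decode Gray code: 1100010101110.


Gray code: 1100010101110
MSB stays the same: 1
Each subsequent bit = prev_binary XOR current_gray:
  B[1] = 1 XOR 1 = 0
  B[2] = 0 XOR 0 = 0
  B[3] = 0 XOR 0 = 0
  B[4] = 0 XOR 0 = 0
  B[5] = 0 XOR 1 = 1
  B[6] = 1 XOR 0 = 1
  B[7] = 1 XOR 1 = 0
  B[8] = 0 XOR 0 = 0
  B[9] = 0 XOR 1 = 1
  B[10] = 1 XOR 1 = 0
  B[11] = 0 XOR 1 = 1
  B[12] = 1 XOR 0 = 1
= 1000011001011 (4299 decimal)


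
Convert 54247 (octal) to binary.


Each octal digit → 3 binary bits:
  5 = 101
  4 = 100
  2 = 010
  4 = 100
  7 = 111
Concatenate: 101 100 010 100 111
= 101100010100111


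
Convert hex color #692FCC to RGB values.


Hex: #692FCC
R = 69₁₆ = 105
G = 2F₁₆ = 47
B = CC₁₆ = 204
= RGB(105, 47, 204)


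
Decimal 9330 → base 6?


Divide by 6 repeatedly:
9330 ÷ 6 = 1555 remainder 0
1555 ÷ 6 = 259 remainder 1
259 ÷ 6 = 43 remainder 1
43 ÷ 6 = 7 remainder 1
7 ÷ 6 = 1 remainder 1
1 ÷ 6 = 0 remainder 1
Reading remainders bottom-up:
= 111110


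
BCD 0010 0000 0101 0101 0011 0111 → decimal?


Each 4-bit group → digit:
  0010 → 2
  0000 → 0
  0101 → 5
  0101 → 5
  0011 → 3
  0111 → 7
= 205537


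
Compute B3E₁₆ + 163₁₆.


Align and add column by column (LSB to MSB, each column mod 16 with carry):
  0B3E
+ 0163
  ----
  col 0: E(14) + 3(3) + 0 (carry in) = 17 → 1(1), carry out 1
  col 1: 3(3) + 6(6) + 1 (carry in) = 10 → A(10), carry out 0
  col 2: B(11) + 1(1) + 0 (carry in) = 12 → C(12), carry out 0
  col 3: 0(0) + 0(0) + 0 (carry in) = 0 → 0(0), carry out 0
Reading digits MSB→LSB: 0CA1
Strip leading zeros: CA1
= 0xCA1


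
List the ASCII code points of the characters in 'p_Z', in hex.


String: 'p_Z'  (3 characters)
Per-character ASCII lookup:
  'p': lowercase starts at 97: 'p' = 97 + 15 = 112 → 0x70
  '_': special character: '_' = 95 → 0x5F
  'Z': uppercase starts at 65: 'Z' = 65 + 25 = 90 → 0x5A
= 0x70 0x5F 0x5A


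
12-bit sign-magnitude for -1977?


Sign bit: 1 (negative)
Magnitude: 1977 = 11110111001
= 111110111001


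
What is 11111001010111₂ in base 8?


Group into 3-bit groups: 011111001010111
  011 = 3
  111 = 7
  001 = 1
  010 = 2
  111 = 7
= 0o37127


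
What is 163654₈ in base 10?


Positional values:
Position 0: 4 × 8^0 = 4
Position 1: 5 × 8^1 = 40
Position 2: 6 × 8^2 = 384
Position 3: 3 × 8^3 = 1536
Position 4: 6 × 8^4 = 24576
Position 5: 1 × 8^5 = 32768
Sum = 4 + 40 + 384 + 1536 + 24576 + 32768
= 59308


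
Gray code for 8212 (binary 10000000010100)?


Binary: 10000000010100
Gray code: G = B XOR (B >> 1)
B >> 1 = 01000000001010
10000000010100 XOR 01000000001010:
  1 XOR 0 = 1
  0 XOR 1 = 1
  0 XOR 0 = 0
  0 XOR 0 = 0
  0 XOR 0 = 0
  0 XOR 0 = 0
  0 XOR 0 = 0
  0 XOR 0 = 0
  0 XOR 0 = 0
  1 XOR 0 = 1
  0 XOR 1 = 1
  1 XOR 0 = 1
  0 XOR 1 = 1
  0 XOR 0 = 0
= 11000000011110


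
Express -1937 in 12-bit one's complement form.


Original: 011110010001
Invert all bits:
  bit 0: 0 → 1
  bit 1: 1 → 0
  bit 2: 1 → 0
  bit 3: 1 → 0
  bit 4: 1 → 0
  bit 5: 0 → 1
  bit 6: 0 → 1
  bit 7: 1 → 0
  bit 8: 0 → 1
  bit 9: 0 → 1
  bit 10: 0 → 1
  bit 11: 1 → 0
= 100001101110


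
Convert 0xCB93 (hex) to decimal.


Positional values:
Position 0: 3 × 16^0 = 3 × 1 = 3
Position 1: 9 × 16^1 = 9 × 16 = 144
Position 2: B × 16^2 = 11 × 256 = 2816
Position 3: C × 16^3 = 12 × 4096 = 49152
Sum = 3 + 144 + 2816 + 49152
= 52115


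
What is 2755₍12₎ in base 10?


Positional values (base 12):
  5 × 12^0 = 5 × 1 = 5
  5 × 12^1 = 5 × 12 = 60
  7 × 12^2 = 7 × 144 = 1008
  2 × 12^3 = 2 × 1728 = 3456
Sum = 5 + 60 + 1008 + 3456
= 4529


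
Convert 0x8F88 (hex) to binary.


Each hex digit → 4 binary bits:
  8 = 1000
  F = 1111
  8 = 1000
  8 = 1000
Concatenate: 1000 1111 1000 1000
= 1000111110001000


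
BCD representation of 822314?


Each digit → 4-bit binary:
  8 → 1000
  2 → 0010
  2 → 0010
  3 → 0011
  1 → 0001
  4 → 0100
= 1000 0010 0010 0011 0001 0100


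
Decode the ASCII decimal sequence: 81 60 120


Codes (decimal): 81 60 120
Per-code ASCII lookup:
  81  (range 65-90: uppercase, 81 - 65 = 16) → 'Q'
  60  (special character) → '<'
  120  (range 97-122: lowercase, 120 - 97 = 23) → 'x'
= 'Q<x'


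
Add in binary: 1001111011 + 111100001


Align and add column by column (LSB to MSB, carry propagating):
  01001111011
+ 00111100001
  -----------
  col 0: 1 + 1 + 0 (carry in) = 2 → bit 0, carry out 1
  col 1: 1 + 0 + 1 (carry in) = 2 → bit 0, carry out 1
  col 2: 0 + 0 + 1 (carry in) = 1 → bit 1, carry out 0
  col 3: 1 + 0 + 0 (carry in) = 1 → bit 1, carry out 0
  col 4: 1 + 0 + 0 (carry in) = 1 → bit 1, carry out 0
  col 5: 1 + 1 + 0 (carry in) = 2 → bit 0, carry out 1
  col 6: 1 + 1 + 1 (carry in) = 3 → bit 1, carry out 1
  col 7: 0 + 1 + 1 (carry in) = 2 → bit 0, carry out 1
  col 8: 0 + 1 + 1 (carry in) = 2 → bit 0, carry out 1
  col 9: 1 + 0 + 1 (carry in) = 2 → bit 0, carry out 1
  col 10: 0 + 0 + 1 (carry in) = 1 → bit 1, carry out 0
Reading bits MSB→LSB: 10001011100
Strip leading zeros: 10001011100
= 10001011100


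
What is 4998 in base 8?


Divide by 8 repeatedly:
4998 ÷ 8 = 624 remainder 6
624 ÷ 8 = 78 remainder 0
78 ÷ 8 = 9 remainder 6
9 ÷ 8 = 1 remainder 1
1 ÷ 8 = 0 remainder 1
Reading remainders bottom-up:
= 0o11606


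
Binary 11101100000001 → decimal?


Positional values:
Bit 0: 1 × 2^0 = 1
Bit 8: 1 × 2^8 = 256
Bit 9: 1 × 2^9 = 512
Bit 11: 1 × 2^11 = 2048
Bit 12: 1 × 2^12 = 4096
Bit 13: 1 × 2^13 = 8192
Sum = 1 + 256 + 512 + 2048 + 4096 + 8192
= 15105


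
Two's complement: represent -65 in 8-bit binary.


Original: 01000001
Step 1 - Invert all bits: 10111110
Step 2 - Add 1: 10111110 + 1
= 10111111 (represents -65)


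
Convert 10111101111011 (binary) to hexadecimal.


Group into 4-bit nibbles: 0010111101111011
  0010 = 2
  1111 = F
  0111 = 7
  1011 = B
= 0x2F7B


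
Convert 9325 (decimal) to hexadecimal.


Divide by 16 repeatedly:
9325 ÷ 16 = 582 remainder 13 (D)
582 ÷ 16 = 36 remainder 6 (6)
36 ÷ 16 = 2 remainder 4 (4)
2 ÷ 16 = 0 remainder 2 (2)
Reading remainders bottom-up:
= 0x246D


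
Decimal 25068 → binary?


Divide by 2 repeatedly:
25068 ÷ 2 = 12534 remainder 0
12534 ÷ 2 = 6267 remainder 0
6267 ÷ 2 = 3133 remainder 1
3133 ÷ 2 = 1566 remainder 1
1566 ÷ 2 = 783 remainder 0
783 ÷ 2 = 391 remainder 1
391 ÷ 2 = 195 remainder 1
195 ÷ 2 = 97 remainder 1
97 ÷ 2 = 48 remainder 1
48 ÷ 2 = 24 remainder 0
24 ÷ 2 = 12 remainder 0
12 ÷ 2 = 6 remainder 0
6 ÷ 2 = 3 remainder 0
3 ÷ 2 = 1 remainder 1
1 ÷ 2 = 0 remainder 1
Reading remainders bottom-up:
= 110000111101100


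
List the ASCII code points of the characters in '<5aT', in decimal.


String: '<5aT'  (4 characters)
Per-character ASCII lookup:
  '<': special character: '<' = 60
  '5': digits start at 48: '5' = 48 + 5 = 53
  'a': lowercase starts at 97: 'a' = 97 + 0 = 97
  'T': uppercase starts at 65: 'T' = 65 + 19 = 84
= 60 53 97 84


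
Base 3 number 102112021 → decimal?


Positional values (base 3):
  1 × 3^0 = 1 × 1 = 1
  2 × 3^1 = 2 × 3 = 6
  0 × 3^2 = 0 × 9 = 0
  2 × 3^3 = 2 × 27 = 54
  1 × 3^4 = 1 × 81 = 81
  1 × 3^5 = 1 × 243 = 243
  2 × 3^6 = 2 × 729 = 1458
  0 × 3^7 = 0 × 2187 = 0
  1 × 3^8 = 1 × 6561 = 6561
Sum = 1 + 6 + 0 + 54 + 81 + 243 + 1458 + 0 + 6561
= 8404


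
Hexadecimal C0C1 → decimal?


Positional values:
Position 0: 1 × 16^0 = 1 × 1 = 1
Position 1: C × 16^1 = 12 × 16 = 192
Position 2: 0 × 16^2 = 0 × 256 = 0
Position 3: C × 16^3 = 12 × 4096 = 49152
Sum = 1 + 192 + 0 + 49152
= 49345


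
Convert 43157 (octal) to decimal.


Positional values:
Position 0: 7 × 8^0 = 7
Position 1: 5 × 8^1 = 40
Position 2: 1 × 8^2 = 64
Position 3: 3 × 8^3 = 1536
Position 4: 4 × 8^4 = 16384
Sum = 7 + 40 + 64 + 1536 + 16384
= 18031


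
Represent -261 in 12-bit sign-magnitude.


Sign bit: 1 (negative)
Magnitude: 261 = 00100000101
= 100100000101


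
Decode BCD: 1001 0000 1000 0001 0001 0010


Each 4-bit group → digit:
  1001 → 9
  0000 → 0
  1000 → 8
  0001 → 1
  0001 → 1
  0010 → 2
= 908112


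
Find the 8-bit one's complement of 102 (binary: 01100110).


Original: 01100110
Invert all bits:
  bit 0: 0 → 1
  bit 1: 1 → 0
  bit 2: 1 → 0
  bit 3: 0 → 1
  bit 4: 0 → 1
  bit 5: 1 → 0
  bit 6: 1 → 0
  bit 7: 0 → 1
= 10011001


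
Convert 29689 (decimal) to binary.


Divide by 2 repeatedly:
29689 ÷ 2 = 14844 remainder 1
14844 ÷ 2 = 7422 remainder 0
7422 ÷ 2 = 3711 remainder 0
3711 ÷ 2 = 1855 remainder 1
1855 ÷ 2 = 927 remainder 1
927 ÷ 2 = 463 remainder 1
463 ÷ 2 = 231 remainder 1
231 ÷ 2 = 115 remainder 1
115 ÷ 2 = 57 remainder 1
57 ÷ 2 = 28 remainder 1
28 ÷ 2 = 14 remainder 0
14 ÷ 2 = 7 remainder 0
7 ÷ 2 = 3 remainder 1
3 ÷ 2 = 1 remainder 1
1 ÷ 2 = 0 remainder 1
Reading remainders bottom-up:
= 111001111111001


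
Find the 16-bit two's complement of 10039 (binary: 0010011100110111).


Original: 0010011100110111
Step 1 - Invert all bits: 1101100011001000
Step 2 - Add 1: 1101100011001000 + 1
= 1101100011001001 (represents -10039)


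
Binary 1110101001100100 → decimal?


Positional values:
Bit 2: 1 × 2^2 = 4
Bit 5: 1 × 2^5 = 32
Bit 6: 1 × 2^6 = 64
Bit 9: 1 × 2^9 = 512
Bit 11: 1 × 2^11 = 2048
Bit 13: 1 × 2^13 = 8192
Bit 14: 1 × 2^14 = 16384
Bit 15: 1 × 2^15 = 32768
Sum = 4 + 32 + 64 + 512 + 2048 + 8192 + 16384 + 32768
= 60004


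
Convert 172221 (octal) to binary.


Each octal digit → 3 binary bits:
  1 = 001
  7 = 111
  2 = 010
  2 = 010
  2 = 010
  1 = 001
Concatenate: 001 111 010 010 010 001
= 001111010010010001


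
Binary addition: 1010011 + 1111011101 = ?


Align and add column by column (LSB to MSB, carry propagating):
  00001010011
+ 01111011101
  -----------
  col 0: 1 + 1 + 0 (carry in) = 2 → bit 0, carry out 1
  col 1: 1 + 0 + 1 (carry in) = 2 → bit 0, carry out 1
  col 2: 0 + 1 + 1 (carry in) = 2 → bit 0, carry out 1
  col 3: 0 + 1 + 1 (carry in) = 2 → bit 0, carry out 1
  col 4: 1 + 1 + 1 (carry in) = 3 → bit 1, carry out 1
  col 5: 0 + 0 + 1 (carry in) = 1 → bit 1, carry out 0
  col 6: 1 + 1 + 0 (carry in) = 2 → bit 0, carry out 1
  col 7: 0 + 1 + 1 (carry in) = 2 → bit 0, carry out 1
  col 8: 0 + 1 + 1 (carry in) = 2 → bit 0, carry out 1
  col 9: 0 + 1 + 1 (carry in) = 2 → bit 0, carry out 1
  col 10: 0 + 0 + 1 (carry in) = 1 → bit 1, carry out 0
Reading bits MSB→LSB: 10000110000
Strip leading zeros: 10000110000
= 10000110000


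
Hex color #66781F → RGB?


Hex: #66781F
R = 66₁₆ = 102
G = 78₁₆ = 120
B = 1F₁₆ = 31
= RGB(102, 120, 31)


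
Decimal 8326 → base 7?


Divide by 7 repeatedly:
8326 ÷ 7 = 1189 remainder 3
1189 ÷ 7 = 169 remainder 6
169 ÷ 7 = 24 remainder 1
24 ÷ 7 = 3 remainder 3
3 ÷ 7 = 0 remainder 3
Reading remainders bottom-up:
= 33163


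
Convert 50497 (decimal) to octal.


Divide by 8 repeatedly:
50497 ÷ 8 = 6312 remainder 1
6312 ÷ 8 = 789 remainder 0
789 ÷ 8 = 98 remainder 5
98 ÷ 8 = 12 remainder 2
12 ÷ 8 = 1 remainder 4
1 ÷ 8 = 0 remainder 1
Reading remainders bottom-up:
= 0o142501


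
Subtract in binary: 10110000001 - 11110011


Align and subtract column by column (LSB to MSB, borrowing when needed):
  10110000001
- 00011110011
  -----------
  col 0: (1 - 0 borrow-in) - 1 → 1 - 1 = 0, borrow out 0
  col 1: (0 - 0 borrow-in) - 1 → borrow from next column: (0+2) - 1 = 1, borrow out 1
  col 2: (0 - 1 borrow-in) - 0 → borrow from next column: (-1+2) - 0 = 1, borrow out 1
  col 3: (0 - 1 borrow-in) - 0 → borrow from next column: (-1+2) - 0 = 1, borrow out 1
  col 4: (0 - 1 borrow-in) - 1 → borrow from next column: (-1+2) - 1 = 0, borrow out 1
  col 5: (0 - 1 borrow-in) - 1 → borrow from next column: (-1+2) - 1 = 0, borrow out 1
  col 6: (0 - 1 borrow-in) - 1 → borrow from next column: (-1+2) - 1 = 0, borrow out 1
  col 7: (1 - 1 borrow-in) - 1 → borrow from next column: (0+2) - 1 = 1, borrow out 1
  col 8: (1 - 1 borrow-in) - 0 → 0 - 0 = 0, borrow out 0
  col 9: (0 - 0 borrow-in) - 0 → 0 - 0 = 0, borrow out 0
  col 10: (1 - 0 borrow-in) - 0 → 1 - 0 = 1, borrow out 0
Reading bits MSB→LSB: 10010001110
Strip leading zeros: 10010001110
= 10010001110


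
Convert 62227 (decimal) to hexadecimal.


Divide by 16 repeatedly:
62227 ÷ 16 = 3889 remainder 3 (3)
3889 ÷ 16 = 243 remainder 1 (1)
243 ÷ 16 = 15 remainder 3 (3)
15 ÷ 16 = 0 remainder 15 (F)
Reading remainders bottom-up:
= 0xF313


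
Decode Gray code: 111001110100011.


Gray code: 111001110100011
MSB stays the same: 1
Each subsequent bit = prev_binary XOR current_gray:
  B[1] = 1 XOR 1 = 0
  B[2] = 0 XOR 1 = 1
  B[3] = 1 XOR 0 = 1
  B[4] = 1 XOR 0 = 1
  B[5] = 1 XOR 1 = 0
  B[6] = 0 XOR 1 = 1
  B[7] = 1 XOR 1 = 0
  B[8] = 0 XOR 0 = 0
  B[9] = 0 XOR 1 = 1
  B[10] = 1 XOR 0 = 1
  B[11] = 1 XOR 0 = 1
  B[12] = 1 XOR 0 = 1
  B[13] = 1 XOR 1 = 0
  B[14] = 0 XOR 1 = 1
= 101110100111101 (23869 decimal)


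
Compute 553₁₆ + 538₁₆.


Align and add column by column (LSB to MSB, each column mod 16 with carry):
  0553
+ 0538
  ----
  col 0: 3(3) + 8(8) + 0 (carry in) = 11 → B(11), carry out 0
  col 1: 5(5) + 3(3) + 0 (carry in) = 8 → 8(8), carry out 0
  col 2: 5(5) + 5(5) + 0 (carry in) = 10 → A(10), carry out 0
  col 3: 0(0) + 0(0) + 0 (carry in) = 0 → 0(0), carry out 0
Reading digits MSB→LSB: 0A8B
Strip leading zeros: A8B
= 0xA8B


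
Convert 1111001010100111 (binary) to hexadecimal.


Group into 4-bit nibbles: 1111001010100111
  1111 = F
  0010 = 2
  1010 = A
  0111 = 7
= 0xF2A7


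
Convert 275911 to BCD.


Each digit → 4-bit binary:
  2 → 0010
  7 → 0111
  5 → 0101
  9 → 1001
  1 → 0001
  1 → 0001
= 0010 0111 0101 1001 0001 0001


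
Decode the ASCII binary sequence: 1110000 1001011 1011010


Codes (binary): 1110000 1001011 1011010
Per-code ASCII lookup:
  1110000 = 112  (range 97-122: lowercase, 112 - 97 = 15) → 'p'
  1001011 = 75  (range 65-90: uppercase, 75 - 65 = 10) → 'K'
  1011010 = 90  (range 65-90: uppercase, 90 - 65 = 25) → 'Z'
= 'pKZ'


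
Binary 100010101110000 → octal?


Group into 3-bit groups: 100010101110000
  100 = 4
  010 = 2
  101 = 5
  110 = 6
  000 = 0
= 0o42560


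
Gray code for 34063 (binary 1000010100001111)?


Binary: 1000010100001111
Gray code: G = B XOR (B >> 1)
B >> 1 = 0100001010000111
1000010100001111 XOR 0100001010000111:
  1 XOR 0 = 1
  0 XOR 1 = 1
  0 XOR 0 = 0
  0 XOR 0 = 0
  0 XOR 0 = 0
  1 XOR 0 = 1
  0 XOR 1 = 1
  1 XOR 0 = 1
  0 XOR 1 = 1
  0 XOR 0 = 0
  0 XOR 0 = 0
  0 XOR 0 = 0
  1 XOR 0 = 1
  1 XOR 1 = 0
  1 XOR 1 = 0
  1 XOR 1 = 0
= 1100011110001000


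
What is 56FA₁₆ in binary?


Each hex digit → 4 binary bits:
  5 = 0101
  6 = 0110
  F = 1111
  A = 1010
Concatenate: 0101 0110 1111 1010
= 0101011011111010


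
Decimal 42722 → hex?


Divide by 16 repeatedly:
42722 ÷ 16 = 2670 remainder 2 (2)
2670 ÷ 16 = 166 remainder 14 (E)
166 ÷ 16 = 10 remainder 6 (6)
10 ÷ 16 = 0 remainder 10 (A)
Reading remainders bottom-up:
= 0xA6E2


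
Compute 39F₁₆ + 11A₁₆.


Align and add column by column (LSB to MSB, each column mod 16 with carry):
  039F
+ 011A
  ----
  col 0: F(15) + A(10) + 0 (carry in) = 25 → 9(9), carry out 1
  col 1: 9(9) + 1(1) + 1 (carry in) = 11 → B(11), carry out 0
  col 2: 3(3) + 1(1) + 0 (carry in) = 4 → 4(4), carry out 0
  col 3: 0(0) + 0(0) + 0 (carry in) = 0 → 0(0), carry out 0
Reading digits MSB→LSB: 04B9
Strip leading zeros: 4B9
= 0x4B9


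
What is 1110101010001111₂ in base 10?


Positional values:
Bit 0: 1 × 2^0 = 1
Bit 1: 1 × 2^1 = 2
Bit 2: 1 × 2^2 = 4
Bit 3: 1 × 2^3 = 8
Bit 7: 1 × 2^7 = 128
Bit 9: 1 × 2^9 = 512
Bit 11: 1 × 2^11 = 2048
Bit 13: 1 × 2^13 = 8192
Bit 14: 1 × 2^14 = 16384
Bit 15: 1 × 2^15 = 32768
Sum = 1 + 2 + 4 + 8 + 128 + 512 + 2048 + 8192 + 16384 + 32768
= 60047


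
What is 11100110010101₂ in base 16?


Group into 4-bit nibbles: 0011100110010101
  0011 = 3
  1001 = 9
  1001 = 9
  0101 = 5
= 0x3995


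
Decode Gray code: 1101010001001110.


Gray code: 1101010001001110
MSB stays the same: 1
Each subsequent bit = prev_binary XOR current_gray:
  B[1] = 1 XOR 1 = 0
  B[2] = 0 XOR 0 = 0
  B[3] = 0 XOR 1 = 1
  B[4] = 1 XOR 0 = 1
  B[5] = 1 XOR 1 = 0
  B[6] = 0 XOR 0 = 0
  B[7] = 0 XOR 0 = 0
  B[8] = 0 XOR 0 = 0
  B[9] = 0 XOR 1 = 1
  B[10] = 1 XOR 0 = 1
  B[11] = 1 XOR 0 = 1
  B[12] = 1 XOR 1 = 0
  B[13] = 0 XOR 1 = 1
  B[14] = 1 XOR 1 = 0
  B[15] = 0 XOR 0 = 0
= 1001100001110100 (39028 decimal)


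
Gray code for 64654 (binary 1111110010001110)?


Binary: 1111110010001110
Gray code: G = B XOR (B >> 1)
B >> 1 = 0111111001000111
1111110010001110 XOR 0111111001000111:
  1 XOR 0 = 1
  1 XOR 1 = 0
  1 XOR 1 = 0
  1 XOR 1 = 0
  1 XOR 1 = 0
  1 XOR 1 = 0
  0 XOR 1 = 1
  0 XOR 0 = 0
  1 XOR 0 = 1
  0 XOR 1 = 1
  0 XOR 0 = 0
  0 XOR 0 = 0
  1 XOR 0 = 1
  1 XOR 1 = 0
  1 XOR 1 = 0
  0 XOR 1 = 1
= 1000001011001001


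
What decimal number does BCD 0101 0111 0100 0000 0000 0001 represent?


Each 4-bit group → digit:
  0101 → 5
  0111 → 7
  0100 → 4
  0000 → 0
  0000 → 0
  0001 → 1
= 574001


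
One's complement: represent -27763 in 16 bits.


Original: 0110110001110011
Invert all bits:
  bit 0: 0 → 1
  bit 1: 1 → 0
  bit 2: 1 → 0
  bit 3: 0 → 1
  bit 4: 1 → 0
  bit 5: 1 → 0
  bit 6: 0 → 1
  bit 7: 0 → 1
  bit 8: 0 → 1
  bit 9: 1 → 0
  bit 10: 1 → 0
  bit 11: 1 → 0
  bit 12: 0 → 1
  bit 13: 0 → 1
  bit 14: 1 → 0
  bit 15: 1 → 0
= 1001001110001100


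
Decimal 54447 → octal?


Divide by 8 repeatedly:
54447 ÷ 8 = 6805 remainder 7
6805 ÷ 8 = 850 remainder 5
850 ÷ 8 = 106 remainder 2
106 ÷ 8 = 13 remainder 2
13 ÷ 8 = 1 remainder 5
1 ÷ 8 = 0 remainder 1
Reading remainders bottom-up:
= 0o152257


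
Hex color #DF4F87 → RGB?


Hex: #DF4F87
R = DF₁₆ = 223
G = 4F₁₆ = 79
B = 87₁₆ = 135
= RGB(223, 79, 135)


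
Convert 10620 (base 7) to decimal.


Positional values (base 7):
  0 × 7^0 = 0 × 1 = 0
  2 × 7^1 = 2 × 7 = 14
  6 × 7^2 = 6 × 49 = 294
  0 × 7^3 = 0 × 343 = 0
  1 × 7^4 = 1 × 2401 = 2401
Sum = 0 + 14 + 294 + 0 + 2401
= 2709


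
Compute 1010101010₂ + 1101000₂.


Align and add column by column (LSB to MSB, carry propagating):
  01010101010
+ 00001101000
  -----------
  col 0: 0 + 0 + 0 (carry in) = 0 → bit 0, carry out 0
  col 1: 1 + 0 + 0 (carry in) = 1 → bit 1, carry out 0
  col 2: 0 + 0 + 0 (carry in) = 0 → bit 0, carry out 0
  col 3: 1 + 1 + 0 (carry in) = 2 → bit 0, carry out 1
  col 4: 0 + 0 + 1 (carry in) = 1 → bit 1, carry out 0
  col 5: 1 + 1 + 0 (carry in) = 2 → bit 0, carry out 1
  col 6: 0 + 1 + 1 (carry in) = 2 → bit 0, carry out 1
  col 7: 1 + 0 + 1 (carry in) = 2 → bit 0, carry out 1
  col 8: 0 + 0 + 1 (carry in) = 1 → bit 1, carry out 0
  col 9: 1 + 0 + 0 (carry in) = 1 → bit 1, carry out 0
  col 10: 0 + 0 + 0 (carry in) = 0 → bit 0, carry out 0
Reading bits MSB→LSB: 01100010010
Strip leading zeros: 1100010010
= 1100010010


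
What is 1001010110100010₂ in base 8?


Group into 3-bit groups: 001001010110100010
  001 = 1
  001 = 1
  010 = 2
  110 = 6
  100 = 4
  010 = 2
= 0o112642


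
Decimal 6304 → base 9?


Divide by 9 repeatedly:
6304 ÷ 9 = 700 remainder 4
700 ÷ 9 = 77 remainder 7
77 ÷ 9 = 8 remainder 5
8 ÷ 9 = 0 remainder 8
Reading remainders bottom-up:
= 8574


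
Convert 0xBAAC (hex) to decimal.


Positional values:
Position 0: C × 16^0 = 12 × 1 = 12
Position 1: A × 16^1 = 10 × 16 = 160
Position 2: A × 16^2 = 10 × 256 = 2560
Position 3: B × 16^3 = 11 × 4096 = 45056
Sum = 12 + 160 + 2560 + 45056
= 47788


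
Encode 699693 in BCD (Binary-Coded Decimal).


Each digit → 4-bit binary:
  6 → 0110
  9 → 1001
  9 → 1001
  6 → 0110
  9 → 1001
  3 → 0011
= 0110 1001 1001 0110 1001 0011


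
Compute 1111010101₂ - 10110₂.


Align and subtract column by column (LSB to MSB, borrowing when needed):
  1111010101
- 0000010110
  ----------
  col 0: (1 - 0 borrow-in) - 0 → 1 - 0 = 1, borrow out 0
  col 1: (0 - 0 borrow-in) - 1 → borrow from next column: (0+2) - 1 = 1, borrow out 1
  col 2: (1 - 1 borrow-in) - 1 → borrow from next column: (0+2) - 1 = 1, borrow out 1
  col 3: (0 - 1 borrow-in) - 0 → borrow from next column: (-1+2) - 0 = 1, borrow out 1
  col 4: (1 - 1 borrow-in) - 1 → borrow from next column: (0+2) - 1 = 1, borrow out 1
  col 5: (0 - 1 borrow-in) - 0 → borrow from next column: (-1+2) - 0 = 1, borrow out 1
  col 6: (1 - 1 borrow-in) - 0 → 0 - 0 = 0, borrow out 0
  col 7: (1 - 0 borrow-in) - 0 → 1 - 0 = 1, borrow out 0
  col 8: (1 - 0 borrow-in) - 0 → 1 - 0 = 1, borrow out 0
  col 9: (1 - 0 borrow-in) - 0 → 1 - 0 = 1, borrow out 0
Reading bits MSB→LSB: 1110111111
Strip leading zeros: 1110111111
= 1110111111


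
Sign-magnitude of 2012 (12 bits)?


Sign bit: 0 (positive)
Magnitude: 2012 = 11111011100
= 011111011100


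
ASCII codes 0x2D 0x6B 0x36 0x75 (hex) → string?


Codes (hex): 0x2D 0x6B 0x36 0x75
Per-code ASCII lookup:
  0x2D = 45  (special character) → '-'
  0x6B = 107  (range 97-122: lowercase, 107 - 97 = 10) → 'k'
  0x36 = 54  (range 48-57: digits, 54 - 48 = 6) → '6'
  0x75 = 117  (range 97-122: lowercase, 117 - 97 = 20) → 'u'
= '-k6u'


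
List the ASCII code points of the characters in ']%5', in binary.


String: ']%5'  (3 characters)
Per-character ASCII lookup:
  ']': special character: ']' = 93 → 1011101
  '%': special character: '%' = 37 → 100101
  '5': digits start at 48: '5' = 48 + 5 = 53 → 110101
= 1011101 100101 110101


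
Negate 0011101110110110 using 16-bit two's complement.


Original: 0011101110110110
Step 1 - Invert all bits: 1100010001001001
Step 2 - Add 1: 1100010001001001 + 1
= 1100010001001010 (represents -15286)


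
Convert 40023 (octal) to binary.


Each octal digit → 3 binary bits:
  4 = 100
  0 = 000
  0 = 000
  2 = 010
  3 = 011
Concatenate: 100 000 000 010 011
= 100000000010011


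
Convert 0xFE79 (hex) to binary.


Each hex digit → 4 binary bits:
  F = 1111
  E = 1110
  7 = 0111
  9 = 1001
Concatenate: 1111 1110 0111 1001
= 1111111001111001


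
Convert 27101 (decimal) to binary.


Divide by 2 repeatedly:
27101 ÷ 2 = 13550 remainder 1
13550 ÷ 2 = 6775 remainder 0
6775 ÷ 2 = 3387 remainder 1
3387 ÷ 2 = 1693 remainder 1
1693 ÷ 2 = 846 remainder 1
846 ÷ 2 = 423 remainder 0
423 ÷ 2 = 211 remainder 1
211 ÷ 2 = 105 remainder 1
105 ÷ 2 = 52 remainder 1
52 ÷ 2 = 26 remainder 0
26 ÷ 2 = 13 remainder 0
13 ÷ 2 = 6 remainder 1
6 ÷ 2 = 3 remainder 0
3 ÷ 2 = 1 remainder 1
1 ÷ 2 = 0 remainder 1
Reading remainders bottom-up:
= 110100111011101


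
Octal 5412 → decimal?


Positional values:
Position 0: 2 × 8^0 = 2
Position 1: 1 × 8^1 = 8
Position 2: 4 × 8^2 = 256
Position 3: 5 × 8^3 = 2560
Sum = 2 + 8 + 256 + 2560
= 2826


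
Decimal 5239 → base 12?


Divide by 12 repeatedly:
5239 ÷ 12 = 436 remainder 7
436 ÷ 12 = 36 remainder 4
36 ÷ 12 = 3 remainder 0
3 ÷ 12 = 0 remainder 3
Reading remainders bottom-up:
= 3047


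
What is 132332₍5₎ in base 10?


Positional values (base 5):
  2 × 5^0 = 2 × 1 = 2
  3 × 5^1 = 3 × 5 = 15
  3 × 5^2 = 3 × 25 = 75
  2 × 5^3 = 2 × 125 = 250
  3 × 5^4 = 3 × 625 = 1875
  1 × 5^5 = 1 × 3125 = 3125
Sum = 2 + 15 + 75 + 250 + 1875 + 3125
= 5342


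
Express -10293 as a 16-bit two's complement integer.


Original: 0010100000110101
Step 1 - Invert all bits: 1101011111001010
Step 2 - Add 1: 1101011111001010 + 1
= 1101011111001011 (represents -10293)


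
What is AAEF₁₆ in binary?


Each hex digit → 4 binary bits:
  A = 1010
  A = 1010
  E = 1110
  F = 1111
Concatenate: 1010 1010 1110 1111
= 1010101011101111


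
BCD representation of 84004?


Each digit → 4-bit binary:
  8 → 1000
  4 → 0100
  0 → 0000
  0 → 0000
  4 → 0100
= 1000 0100 0000 0000 0100


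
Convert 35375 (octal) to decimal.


Positional values:
Position 0: 5 × 8^0 = 5
Position 1: 7 × 8^1 = 56
Position 2: 3 × 8^2 = 192
Position 3: 5 × 8^3 = 2560
Position 4: 3 × 8^4 = 12288
Sum = 5 + 56 + 192 + 2560 + 12288
= 15101


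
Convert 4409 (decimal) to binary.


Divide by 2 repeatedly:
4409 ÷ 2 = 2204 remainder 1
2204 ÷ 2 = 1102 remainder 0
1102 ÷ 2 = 551 remainder 0
551 ÷ 2 = 275 remainder 1
275 ÷ 2 = 137 remainder 1
137 ÷ 2 = 68 remainder 1
68 ÷ 2 = 34 remainder 0
34 ÷ 2 = 17 remainder 0
17 ÷ 2 = 8 remainder 1
8 ÷ 2 = 4 remainder 0
4 ÷ 2 = 2 remainder 0
2 ÷ 2 = 1 remainder 0
1 ÷ 2 = 0 remainder 1
Reading remainders bottom-up:
= 1000100111001


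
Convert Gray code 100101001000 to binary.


Gray code: 100101001000
MSB stays the same: 1
Each subsequent bit = prev_binary XOR current_gray:
  B[1] = 1 XOR 0 = 1
  B[2] = 1 XOR 0 = 1
  B[3] = 1 XOR 1 = 0
  B[4] = 0 XOR 0 = 0
  B[5] = 0 XOR 1 = 1
  B[6] = 1 XOR 0 = 1
  B[7] = 1 XOR 0 = 1
  B[8] = 1 XOR 1 = 0
  B[9] = 0 XOR 0 = 0
  B[10] = 0 XOR 0 = 0
  B[11] = 0 XOR 0 = 0
= 111001110000 (3696 decimal)


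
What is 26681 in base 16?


Divide by 16 repeatedly:
26681 ÷ 16 = 1667 remainder 9 (9)
1667 ÷ 16 = 104 remainder 3 (3)
104 ÷ 16 = 6 remainder 8 (8)
6 ÷ 16 = 0 remainder 6 (6)
Reading remainders bottom-up:
= 0x6839


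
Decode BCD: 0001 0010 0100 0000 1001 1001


Each 4-bit group → digit:
  0001 → 1
  0010 → 2
  0100 → 4
  0000 → 0
  1001 → 9
  1001 → 9
= 124099


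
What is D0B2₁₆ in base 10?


Positional values:
Position 0: 2 × 16^0 = 2 × 1 = 2
Position 1: B × 16^1 = 11 × 16 = 176
Position 2: 0 × 16^2 = 0 × 256 = 0
Position 3: D × 16^3 = 13 × 4096 = 53248
Sum = 2 + 176 + 0 + 53248
= 53426


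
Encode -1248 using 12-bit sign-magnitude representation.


Sign bit: 1 (negative)
Magnitude: 1248 = 10011100000
= 110011100000


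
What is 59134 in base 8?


Divide by 8 repeatedly:
59134 ÷ 8 = 7391 remainder 6
7391 ÷ 8 = 923 remainder 7
923 ÷ 8 = 115 remainder 3
115 ÷ 8 = 14 remainder 3
14 ÷ 8 = 1 remainder 6
1 ÷ 8 = 0 remainder 1
Reading remainders bottom-up:
= 0o163376


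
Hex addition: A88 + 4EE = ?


Align and add column by column (LSB to MSB, each column mod 16 with carry):
  0A88
+ 04EE
  ----
  col 0: 8(8) + E(14) + 0 (carry in) = 22 → 6(6), carry out 1
  col 1: 8(8) + E(14) + 1 (carry in) = 23 → 7(7), carry out 1
  col 2: A(10) + 4(4) + 1 (carry in) = 15 → F(15), carry out 0
  col 3: 0(0) + 0(0) + 0 (carry in) = 0 → 0(0), carry out 0
Reading digits MSB→LSB: 0F76
Strip leading zeros: F76
= 0xF76


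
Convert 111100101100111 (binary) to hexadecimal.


Group into 4-bit nibbles: 0111100101100111
  0111 = 7
  1001 = 9
  0110 = 6
  0111 = 7
= 0x7967


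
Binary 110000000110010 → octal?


Group into 3-bit groups: 110000000110010
  110 = 6
  000 = 0
  000 = 0
  110 = 6
  010 = 2
= 0o60062


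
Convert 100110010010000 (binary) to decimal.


Positional values:
Bit 4: 1 × 2^4 = 16
Bit 7: 1 × 2^7 = 128
Bit 10: 1 × 2^10 = 1024
Bit 11: 1 × 2^11 = 2048
Bit 14: 1 × 2^14 = 16384
Sum = 16 + 128 + 1024 + 2048 + 16384
= 19600


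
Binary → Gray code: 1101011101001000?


Binary: 1101011101001000
Gray code: G = B XOR (B >> 1)
B >> 1 = 0110101110100100
1101011101001000 XOR 0110101110100100:
  1 XOR 0 = 1
  1 XOR 1 = 0
  0 XOR 1 = 1
  1 XOR 0 = 1
  0 XOR 1 = 1
  1 XOR 0 = 1
  1 XOR 1 = 0
  1 XOR 1 = 0
  0 XOR 1 = 1
  1 XOR 0 = 1
  0 XOR 1 = 1
  0 XOR 0 = 0
  1 XOR 0 = 1
  0 XOR 1 = 1
  0 XOR 0 = 0
  0 XOR 0 = 0
= 1011110011101100


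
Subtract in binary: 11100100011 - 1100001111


Align and subtract column by column (LSB to MSB, borrowing when needed):
  11100100011
- 01100001111
  -----------
  col 0: (1 - 0 borrow-in) - 1 → 1 - 1 = 0, borrow out 0
  col 1: (1 - 0 borrow-in) - 1 → 1 - 1 = 0, borrow out 0
  col 2: (0 - 0 borrow-in) - 1 → borrow from next column: (0+2) - 1 = 1, borrow out 1
  col 3: (0 - 1 borrow-in) - 1 → borrow from next column: (-1+2) - 1 = 0, borrow out 1
  col 4: (0 - 1 borrow-in) - 0 → borrow from next column: (-1+2) - 0 = 1, borrow out 1
  col 5: (1 - 1 borrow-in) - 0 → 0 - 0 = 0, borrow out 0
  col 6: (0 - 0 borrow-in) - 0 → 0 - 0 = 0, borrow out 0
  col 7: (0 - 0 borrow-in) - 0 → 0 - 0 = 0, borrow out 0
  col 8: (1 - 0 borrow-in) - 1 → 1 - 1 = 0, borrow out 0
  col 9: (1 - 0 borrow-in) - 1 → 1 - 1 = 0, borrow out 0
  col 10: (1 - 0 borrow-in) - 0 → 1 - 0 = 1, borrow out 0
Reading bits MSB→LSB: 10000010100
Strip leading zeros: 10000010100
= 10000010100


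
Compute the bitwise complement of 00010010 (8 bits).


Original: 00010010
Invert all bits:
  bit 0: 0 → 1
  bit 1: 0 → 1
  bit 2: 0 → 1
  bit 3: 1 → 0
  bit 4: 0 → 1
  bit 5: 0 → 1
  bit 6: 1 → 0
  bit 7: 0 → 1
= 11101101


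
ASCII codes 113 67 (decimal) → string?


Codes (decimal): 113 67
Per-code ASCII lookup:
  113  (range 97-122: lowercase, 113 - 97 = 16) → 'q'
  67  (range 65-90: uppercase, 67 - 65 = 2) → 'C'
= 'qC'


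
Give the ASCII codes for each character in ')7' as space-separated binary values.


String: ')7'  (2 characters)
Per-character ASCII lookup:
  ')': special character: ')' = 41 → 101001
  '7': digits start at 48: '7' = 48 + 7 = 55 → 110111
= 101001 110111


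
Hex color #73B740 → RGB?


Hex: #73B740
R = 73₁₆ = 115
G = B7₁₆ = 183
B = 40₁₆ = 64
= RGB(115, 183, 64)


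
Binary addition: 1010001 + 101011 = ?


Align and add column by column (LSB to MSB, carry propagating):
  01010001
+ 00101011
  --------
  col 0: 1 + 1 + 0 (carry in) = 2 → bit 0, carry out 1
  col 1: 0 + 1 + 1 (carry in) = 2 → bit 0, carry out 1
  col 2: 0 + 0 + 1 (carry in) = 1 → bit 1, carry out 0
  col 3: 0 + 1 + 0 (carry in) = 1 → bit 1, carry out 0
  col 4: 1 + 0 + 0 (carry in) = 1 → bit 1, carry out 0
  col 5: 0 + 1 + 0 (carry in) = 1 → bit 1, carry out 0
  col 6: 1 + 0 + 0 (carry in) = 1 → bit 1, carry out 0
  col 7: 0 + 0 + 0 (carry in) = 0 → bit 0, carry out 0
Reading bits MSB→LSB: 01111100
Strip leading zeros: 1111100
= 1111100


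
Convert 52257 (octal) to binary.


Each octal digit → 3 binary bits:
  5 = 101
  2 = 010
  2 = 010
  5 = 101
  7 = 111
Concatenate: 101 010 010 101 111
= 101010010101111


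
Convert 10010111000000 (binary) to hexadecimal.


Group into 4-bit nibbles: 0010010111000000
  0010 = 2
  0101 = 5
  1100 = C
  0000 = 0
= 0x25C0


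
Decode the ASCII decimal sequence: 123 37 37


Codes (decimal): 123 37 37
Per-code ASCII lookup:
  123  (special character) → '{'
  37  (special character) → '%'
  37  (special character) → '%'
= '{%%'


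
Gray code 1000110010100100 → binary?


Gray code: 1000110010100100
MSB stays the same: 1
Each subsequent bit = prev_binary XOR current_gray:
  B[1] = 1 XOR 0 = 1
  B[2] = 1 XOR 0 = 1
  B[3] = 1 XOR 0 = 1
  B[4] = 1 XOR 1 = 0
  B[5] = 0 XOR 1 = 1
  B[6] = 1 XOR 0 = 1
  B[7] = 1 XOR 0 = 1
  B[8] = 1 XOR 1 = 0
  B[9] = 0 XOR 0 = 0
  B[10] = 0 XOR 1 = 1
  B[11] = 1 XOR 0 = 1
  B[12] = 1 XOR 0 = 1
  B[13] = 1 XOR 1 = 0
  B[14] = 0 XOR 0 = 0
  B[15] = 0 XOR 0 = 0
= 1111011100111000 (63288 decimal)
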